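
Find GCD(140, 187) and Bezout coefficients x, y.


Tabular extended Euclidean (each row: r = 140*s + 187*t):
r=140, s=1, t=0
r=187, s=0, t=1
q=0: r=140, s=1, t=0   [140*(1) + 187*(0) = 140]
q=1: r=47, s=-1, t=1   [140*(-1) + 187*(1) = 47]
q=2: r=46, s=3, t=-2   [140*(3) + 187*(-2) = 46]
q=1: r=1, s=-4, t=3   [140*(-4) + 187*(3) = 1]
q=46: r=0, s=187, t=-140   [140*(187) + 187*(-140) = 0]
GCD = 1; from the row with r=1: x=-4, y=3
Check: 140*(-4) + 187*(3) = -560 + 561 = 1

GCD = 1, x = -4, y = 3


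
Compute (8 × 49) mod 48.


8 × 49 = 392
392 mod 48 = 8


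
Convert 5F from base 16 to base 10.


5F (base 16) = 95 (decimal)
95 (decimal) = 95 (base 10)


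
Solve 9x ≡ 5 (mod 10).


GCD(9, 10) = 1, unique solution
a^(-1) mod 10 = 9
x = 9 * 5 mod 10 = 5

x ≡ 5 (mod 10)


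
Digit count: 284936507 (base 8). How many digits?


284936507 in base 8 = 2076744473
Number of digits = 10

10 digits (base 8)


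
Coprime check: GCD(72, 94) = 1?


Euclidean algorithm:
94 = 1 * 72 + 22
72 = 3 * 22 + 6
22 = 3 * 6 + 4
6 = 1 * 4 + 2
4 = 2 * 2 + 0
GCD(72, 94) = 2

No, not coprime (GCD = 2)


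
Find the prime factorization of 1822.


1822 / 2 = 911
911 / 911 = 1
1822 = 2 × 911


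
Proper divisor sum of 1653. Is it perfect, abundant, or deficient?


Proper divisors: 1, 3, 19, 29, 57, 87, 551
Sum = 1 + 3 + 19 + 29 + 57 + 87 + 551 = 747
747 < 1653 → deficient

s(1653) = 747 (deficient)


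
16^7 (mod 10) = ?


16^1 mod 10 = 6
16^2 mod 10 = 6
16^3 mod 10 = 6
16^4 mod 10 = 6
16^5 mod 10 = 6
16^6 mod 10 = 6
16^7 mod 10 = 6


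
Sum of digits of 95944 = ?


9 + 5 + 9 + 4 + 4 = 31


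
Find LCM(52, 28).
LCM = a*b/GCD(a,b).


GCD(52, 28) = 4
LCM = 52*28/4 = 1456/4 = 364

LCM = 364


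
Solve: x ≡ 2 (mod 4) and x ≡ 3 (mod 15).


M = 4*15 = 60
M1 = M/4 = 15, M2 = M/15 = 4
M1^(-1) mod 4 = 3, M2^(-1) mod 15 = 4
x = 2*15*3 + 3*4*4 = 138
138 mod 60 = 18
Check: 18 mod 4 = 2 ✓, 18 mod 15 = 3 ✓

x ≡ 18 (mod 60)


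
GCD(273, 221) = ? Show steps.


273 = 1 * 221 + 52
221 = 4 * 52 + 13
52 = 4 * 13 + 0
GCD = 13


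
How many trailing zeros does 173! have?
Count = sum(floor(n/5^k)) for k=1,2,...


floor(173/5) = 34
floor(173/25) = 6
floor(173/125) = 1
Total = 41

41 trailing zeros


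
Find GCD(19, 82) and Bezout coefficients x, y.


Tabular extended Euclidean (each row: r = 19*s + 82*t):
r=19, s=1, t=0
r=82, s=0, t=1
q=0: r=19, s=1, t=0   [19*(1) + 82*(0) = 19]
q=4: r=6, s=-4, t=1   [19*(-4) + 82*(1) = 6]
q=3: r=1, s=13, t=-3   [19*(13) + 82*(-3) = 1]
q=6: r=0, s=-82, t=19   [19*(-82) + 82*(19) = 0]
GCD = 1; from the row with r=1: x=13, y=-3
Check: 19*(13) + 82*(-3) = 247 - 246 = 1

GCD = 1, x = 13, y = -3


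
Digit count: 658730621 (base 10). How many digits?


658730621 has 9 digits in base 10
floor(log10(658730621)) + 1 = floor(8.8187) + 1 = 9

9 digits (base 10)


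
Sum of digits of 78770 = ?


7 + 8 + 7 + 7 + 0 = 29


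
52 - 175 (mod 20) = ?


52 - 175 = -123
-123 mod 20 = 17


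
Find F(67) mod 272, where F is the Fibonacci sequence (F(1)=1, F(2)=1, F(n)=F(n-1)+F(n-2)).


F(k) mod 272 for k=1..67:
1, 1, 2, 3, 5, 8, 13, 21, 34, 55, 89, 144, 233, 105, 66, 171, 237, 136, 101, 237, 66, 31, 97, 128, 225, 81, 34, 115, 149, 264, 141, 133, 2, 135, 137, 0, 137, 137, 2, 139, 141, 8, 149, 157, 34, 191, 225, 144, 97, 241, 66, 35, 101, 136, 237, 101, 66, 167, 233, 128, 89, 217, 34, 251, 13, 264, 5
F(67) mod 272 = 5


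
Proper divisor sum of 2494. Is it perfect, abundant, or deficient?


Proper divisors: 1, 2, 29, 43, 58, 86, 1247
Sum = 1 + 2 + 29 + 43 + 58 + 86 + 1247 = 1466
1466 < 2494 → deficient

s(2494) = 1466 (deficient)


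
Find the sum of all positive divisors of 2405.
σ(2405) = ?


Divisors of 2405: 1, 5, 13, 37, 65, 185, 481, 2405
Sum = 1 + 5 + 13 + 37 + 65 + 185 + 481 + 2405 = 3192

σ(2405) = 3192


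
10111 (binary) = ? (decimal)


10111 (base 2) = 23 (decimal)
23 (decimal) = 23 (base 10)


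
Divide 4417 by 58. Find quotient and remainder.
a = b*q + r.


4417 = 58 * 76 + 9
Check: 4408 + 9 = 4417

q = 76, r = 9


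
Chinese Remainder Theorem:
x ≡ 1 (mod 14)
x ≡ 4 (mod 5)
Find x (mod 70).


M = 14*5 = 70
M1 = M/14 = 5, M2 = M/5 = 14
M1^(-1) mod 14 = 3, M2^(-1) mod 5 = 4
x = 1*5*3 + 4*14*4 = 239
239 mod 70 = 29
Check: 29 mod 14 = 1 ✓, 29 mod 5 = 4 ✓

x ≡ 29 (mod 70)


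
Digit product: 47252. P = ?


4 × 7 × 2 × 5 × 2 = 560


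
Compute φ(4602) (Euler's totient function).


4602 = 2 × 3 × 13 × 59
Prime factors: 2, 3, 13, 59
φ(4602) = 4602 × (1-1/2) × (1-1/3) × (1-1/13) × (1-1/59)
= 4602 × 1/2 × 2/3 × 12/13 × 58/59 = 1392

φ(4602) = 1392


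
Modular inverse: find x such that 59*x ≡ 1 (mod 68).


Use the extended Euclidean algorithm on (68, 59); each row r = 68*s + 59*t:
r=68, s=1, t=0
r=59, s=0, t=1
q=1: r=9, s=1, t=-1   [68*(1) + 59*(-1) = 9]
q=6: r=5, s=-6, t=7   [68*(-6) + 59*(7) = 5]
q=1: r=4, s=7, t=-8   [68*(7) + 59*(-8) = 4]
q=1: r=1, s=-13, t=15   [68*(-13) + 59*(15) = 1]
q=4: r=0, s=59, t=-68   [68*(59) + 59*(-68) = 0]
GCD = 1 with t = 15, so 59*(15) ≡ 1 (mod 68)
Inverse = 15 mod 68 = 15
Check: 59 * 15 = 885 ≡ 1 (mod 68)

59^(-1) ≡ 15 (mod 68)


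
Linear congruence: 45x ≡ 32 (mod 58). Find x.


GCD(45, 58) = 1, unique solution
a^(-1) mod 58 = 49
x = 49 * 32 mod 58 = 2

x ≡ 2 (mod 58)


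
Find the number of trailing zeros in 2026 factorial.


floor(2026/5) = 405
floor(2026/25) = 81
floor(2026/125) = 16
floor(2026/625) = 3
Total = 505

505 trailing zeros


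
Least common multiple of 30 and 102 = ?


GCD(30, 102) = 6
LCM = 30*102/6 = 3060/6 = 510

LCM = 510


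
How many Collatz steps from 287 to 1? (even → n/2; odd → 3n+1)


287 → 862 → 431 → 1294 → 647 → 1942 → 971 → 2914 → 1457 → 4372 → 2186 → 1093 → 3280 → 1640 → 820 → 410 → 205 → 616 → 308 → 154 → 77 → 232 → 116 → 58 → 29 → 88 → 44 → 22 → 11 → 34 → 17 → 52 → 26 → 13 → 40 → 20 → 10 → 5 → 16 → 8 → 4 → 2 → 1
Total steps = 42

42 steps


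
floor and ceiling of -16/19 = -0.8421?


-16/19 = -0.8421
floor = -1
ceil = 0

floor = -1, ceil = 0


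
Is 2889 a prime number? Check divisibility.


2889 / 3 = 963 (exact division)
2889 is NOT prime.

No, 2889 is not prime


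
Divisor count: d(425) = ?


425 = 5^2 × 17^1
d(425) = (2+1) × (1+1) = 6

6 divisors


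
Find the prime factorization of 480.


480 / 2 = 240
240 / 2 = 120
120 / 2 = 60
60 / 2 = 30
30 / 2 = 15
15 / 3 = 5
5 / 5 = 1
480 = 2^5 × 3 × 5


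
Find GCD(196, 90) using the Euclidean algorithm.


196 = 2 * 90 + 16
90 = 5 * 16 + 10
16 = 1 * 10 + 6
10 = 1 * 6 + 4
6 = 1 * 4 + 2
4 = 2 * 2 + 0
GCD = 2


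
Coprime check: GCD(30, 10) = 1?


Euclidean algorithm:
30 = 3 * 10 + 0
GCD(30, 10) = 10

No, not coprime (GCD = 10)


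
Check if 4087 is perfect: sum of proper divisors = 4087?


Proper divisors of 4087: 1, 61, 67
Sum = 1 + 61 + 67 = 129

No, 4087 is not perfect (129 ≠ 4087)


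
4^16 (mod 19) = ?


4^1 mod 19 = 4
4^2 mod 19 = 16
4^3 mod 19 = 7
4^4 mod 19 = 9
4^5 mod 19 = 17
4^6 mod 19 = 11
4^7 mod 19 = 6
4^8 mod 19 = 5
4^9 mod 19 = 1
4^10 mod 19 = 4
4^11 mod 19 = 16
4^12 mod 19 = 7
4^13 mod 19 = 9
4^14 mod 19 = 17
4^15 mod 19 = 11
4^16 mod 19 = 6


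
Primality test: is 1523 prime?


Check divisors up to sqrt(1523) = 39.0256
No divisors found.
1523 is prime.

Yes, 1523 is prime


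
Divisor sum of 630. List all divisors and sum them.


Divisors of 630: 1, 2, 3, 5, 6, 7, 9, 10, 14, 15, 18, 21, 30, 35, 42, 45, 63, 70, 90, 105, 126, 210, 315, 630
Sum = 1 + 2 + 3 + 5 + 6 + 7 + 9 + 10 + 14 + 15 + 18 + 21 + 30 + 35 + 42 + 45 + 63 + 70 + 90 + 105 + 126 + 210 + 315 + 630 = 1872

σ(630) = 1872


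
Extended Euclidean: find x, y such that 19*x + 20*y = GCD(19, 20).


Tabular extended Euclidean (each row: r = 19*s + 20*t):
r=19, s=1, t=0
r=20, s=0, t=1
q=0: r=19, s=1, t=0   [19*(1) + 20*(0) = 19]
q=1: r=1, s=-1, t=1   [19*(-1) + 20*(1) = 1]
q=19: r=0, s=20, t=-19   [19*(20) + 20*(-19) = 0]
GCD = 1; from the row with r=1: x=-1, y=1
Check: 19*(-1) + 20*(1) = -19 + 20 = 1

GCD = 1, x = -1, y = 1


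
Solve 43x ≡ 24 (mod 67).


GCD(43, 67) = 1, unique solution
a^(-1) mod 67 = 53
x = 53 * 24 mod 67 = 66

x ≡ 66 (mod 67)


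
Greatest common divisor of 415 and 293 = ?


415 = 1 * 293 + 122
293 = 2 * 122 + 49
122 = 2 * 49 + 24
49 = 2 * 24 + 1
24 = 24 * 1 + 0
GCD = 1


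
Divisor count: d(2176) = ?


2176 = 2^7 × 17^1
d(2176) = (7+1) × (1+1) = 16

16 divisors


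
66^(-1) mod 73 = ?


Use the extended Euclidean algorithm on (73, 66); each row r = 73*s + 66*t:
r=73, s=1, t=0
r=66, s=0, t=1
q=1: r=7, s=1, t=-1   [73*(1) + 66*(-1) = 7]
q=9: r=3, s=-9, t=10   [73*(-9) + 66*(10) = 3]
q=2: r=1, s=19, t=-21   [73*(19) + 66*(-21) = 1]
q=3: r=0, s=-66, t=73   [73*(-66) + 66*(73) = 0]
GCD = 1 with t = -21, so 66*(-21) ≡ 1 (mod 73)
Inverse = -21 mod 73 = 52
Check: 66 * 52 = 3432 ≡ 1 (mod 73)

66^(-1) ≡ 52 (mod 73)


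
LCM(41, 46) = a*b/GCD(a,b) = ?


GCD(41, 46) = 1
LCM = 41*46/1 = 1886/1 = 1886

LCM = 1886


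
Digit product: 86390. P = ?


8 × 6 × 3 × 9 × 0 = 0


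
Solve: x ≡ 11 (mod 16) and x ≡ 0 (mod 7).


M = 16*7 = 112
M1 = M/16 = 7, M2 = M/7 = 16
M1^(-1) mod 16 = 7, M2^(-1) mod 7 = 4
x = 11*7*7 + 0*16*4 = 539
539 mod 112 = 91
Check: 91 mod 16 = 11 ✓, 91 mod 7 = 0 ✓

x ≡ 91 (mod 112)


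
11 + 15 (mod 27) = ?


11 + 15 = 26
26 mod 27 = 26


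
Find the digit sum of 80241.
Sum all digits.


8 + 0 + 2 + 4 + 1 = 15


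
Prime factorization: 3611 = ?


3611 / 23 = 157
157 / 157 = 1
3611 = 23 × 157


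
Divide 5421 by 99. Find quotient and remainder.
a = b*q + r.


5421 = 99 * 54 + 75
Check: 5346 + 75 = 5421

q = 54, r = 75


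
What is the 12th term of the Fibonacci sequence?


Sequence: 1, 1, 2, 3, 5, 8, 13, 21, 34, 55, 89, 144
F(12) = 144


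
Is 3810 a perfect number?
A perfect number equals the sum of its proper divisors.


Proper divisors of 3810: 1, 2, 3, 5, 6, 10, 15, 30, 127, 254, 381, 635, 762, 1270, 1905
Sum = 1 + 2 + 3 + 5 + 6 + 10 + 15 + 30 + 127 + 254 + 381 + 635 + 762 + 1270 + 1905 = 5406

No, 3810 is not perfect (5406 ≠ 3810)


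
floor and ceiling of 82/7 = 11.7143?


82/7 = 11.7143
floor = 11
ceil = 12

floor = 11, ceil = 12


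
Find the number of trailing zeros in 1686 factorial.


floor(1686/5) = 337
floor(1686/25) = 67
floor(1686/125) = 13
floor(1686/625) = 2
Total = 419

419 trailing zeros


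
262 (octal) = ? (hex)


262 (base 8) = 178 (decimal)
178 (decimal) = B2 (base 16)


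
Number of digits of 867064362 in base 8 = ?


867064362 in base 8 = 6353455052
Number of digits = 10

10 digits (base 8)


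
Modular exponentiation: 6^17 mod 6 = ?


6^1 mod 6 = 0
6^2 mod 6 = 0
6^3 mod 6 = 0
6^4 mod 6 = 0
6^5 mod 6 = 0
6^6 mod 6 = 0
6^7 mod 6 = 0
6^8 mod 6 = 0
6^9 mod 6 = 0
6^10 mod 6 = 0
6^11 mod 6 = 0
6^12 mod 6 = 0
6^13 mod 6 = 0
6^14 mod 6 = 0
6^15 mod 6 = 0
6^16 mod 6 = 0
6^17 mod 6 = 0


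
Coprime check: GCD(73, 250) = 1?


Euclidean algorithm:
250 = 3 * 73 + 31
73 = 2 * 31 + 11
31 = 2 * 11 + 9
11 = 1 * 9 + 2
9 = 4 * 2 + 1
2 = 2 * 1 + 0
GCD(73, 250) = 1

Yes, coprime (GCD = 1)


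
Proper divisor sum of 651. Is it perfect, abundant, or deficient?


Proper divisors: 1, 3, 7, 21, 31, 93, 217
Sum = 1 + 3 + 7 + 21 + 31 + 93 + 217 = 373
373 < 651 → deficient

s(651) = 373 (deficient)


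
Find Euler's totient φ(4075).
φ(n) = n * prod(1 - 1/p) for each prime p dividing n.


4075 = 5^2 × 163
Prime factors: 5, 163
φ(4075) = 4075 × (1-1/5) × (1-1/163)
= 4075 × 4/5 × 162/163 = 3240

φ(4075) = 3240


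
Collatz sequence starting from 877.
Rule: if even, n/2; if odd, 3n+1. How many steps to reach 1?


877 → 2632 → 1316 → 658 → 329 → 988 → 494 → 247 → 742 → 371 → 1114 → 557 → 1672 → 836 → 418 → 209 → 628 → 314 → 157 → 472 → 236 → 118 → 59 → 178 → 89 → 268 → 134 → 67 → 202 → 101 → 304 → 152 → 76 → 38 → 19 → 58 → 29 → 88 → 44 → 22 → 11 → 34 → 17 → 52 → 26 → 13 → 40 → 20 → 10 → 5 → 16 → 8 → 4 → 2 → 1
Total steps = 54

54 steps


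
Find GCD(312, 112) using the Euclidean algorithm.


312 = 2 * 112 + 88
112 = 1 * 88 + 24
88 = 3 * 24 + 16
24 = 1 * 16 + 8
16 = 2 * 8 + 0
GCD = 8


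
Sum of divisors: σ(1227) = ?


Divisors of 1227: 1, 3, 409, 1227
Sum = 1 + 3 + 409 + 1227 = 1640

σ(1227) = 1640


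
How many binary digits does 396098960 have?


396098960 in base 2 = 10111100110111111110110010000
Number of digits = 29

29 digits (base 2)


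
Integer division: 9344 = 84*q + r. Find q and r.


9344 = 84 * 111 + 20
Check: 9324 + 20 = 9344

q = 111, r = 20


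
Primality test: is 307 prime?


Check divisors up to sqrt(307) = 17.5214
No divisors found.
307 is prime.

Yes, 307 is prime


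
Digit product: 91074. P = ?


9 × 1 × 0 × 7 × 4 = 0


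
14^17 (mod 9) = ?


14^1 mod 9 = 5
14^2 mod 9 = 7
14^3 mod 9 = 8
14^4 mod 9 = 4
14^5 mod 9 = 2
14^6 mod 9 = 1
14^7 mod 9 = 5
14^8 mod 9 = 7
14^9 mod 9 = 8
14^10 mod 9 = 4
14^11 mod 9 = 2
14^12 mod 9 = 1
14^13 mod 9 = 5
14^14 mod 9 = 7
14^15 mod 9 = 8
14^16 mod 9 = 4
14^17 mod 9 = 2


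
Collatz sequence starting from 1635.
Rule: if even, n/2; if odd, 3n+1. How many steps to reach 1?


1635 → 4906 → 2453 → 7360 → 3680 → 1840 → 920 → 460 → 230 → 115 → 346 → 173 → 520 → 260 → 130 → 65 → 196 → 98 → 49 → 148 → 74 → 37 → 112 → 56 → 28 → 14 → 7 → 22 → 11 → 34 → 17 → 52 → 26 → 13 → 40 → 20 → 10 → 5 → 16 → 8 → 4 → 2 → 1
Total steps = 42

42 steps


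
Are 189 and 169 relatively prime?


Euclidean algorithm:
189 = 1 * 169 + 20
169 = 8 * 20 + 9
20 = 2 * 9 + 2
9 = 4 * 2 + 1
2 = 2 * 1 + 0
GCD(189, 169) = 1

Yes, coprime (GCD = 1)


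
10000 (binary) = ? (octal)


10000 (base 2) = 16 (decimal)
16 (decimal) = 20 (base 8)


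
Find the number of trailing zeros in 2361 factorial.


floor(2361/5) = 472
floor(2361/25) = 94
floor(2361/125) = 18
floor(2361/625) = 3
Total = 587

587 trailing zeros


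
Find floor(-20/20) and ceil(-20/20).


-20/20 = -1.0000
floor = -1
ceil = -1

floor = -1, ceil = -1


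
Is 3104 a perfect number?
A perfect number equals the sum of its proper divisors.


Proper divisors of 3104: 1, 2, 4, 8, 16, 32, 97, 194, 388, 776, 1552
Sum = 1 + 2 + 4 + 8 + 16 + 32 + 97 + 194 + 388 + 776 + 1552 = 3070

No, 3104 is not perfect (3070 ≠ 3104)


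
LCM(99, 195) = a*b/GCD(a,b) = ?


GCD(99, 195) = 3
LCM = 99*195/3 = 19305/3 = 6435

LCM = 6435


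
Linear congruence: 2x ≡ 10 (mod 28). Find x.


GCD(2, 28) = 2 divides 10
Divide: 1x ≡ 5 (mod 14)
x ≡ 5 (mod 14)


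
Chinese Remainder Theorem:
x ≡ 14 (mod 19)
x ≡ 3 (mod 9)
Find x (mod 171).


M = 19*9 = 171
M1 = M/19 = 9, M2 = M/9 = 19
M1^(-1) mod 19 = 17, M2^(-1) mod 9 = 1
x = 14*9*17 + 3*19*1 = 2199
2199 mod 171 = 147
Check: 147 mod 19 = 14 ✓, 147 mod 9 = 3 ✓

x ≡ 147 (mod 171)


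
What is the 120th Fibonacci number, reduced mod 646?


F(k) mod 646 for k=1..120:
1, 1, 2, 3, 5, 8, 13, 21, 34, 55, 89, 144, 233, 377, 610, 341, 305, 0, 305, 305, 610, 269, 233, 502, 89, 591, 34, 625, 13, 638, 5, 643, 2, 645, 1, 0, 1, 1, 2, 3, 5, 8, 13, 21, 34, 55, 89, 144, 233, 377, 610, 341, 305, 0, 305, 305, 610, 269, 233, 502, 89, 591, 34, 625, 13, 638, 5, 643, 2, 645, 1, 0, 1, 1, 2, 3, 5, 8, 13, 21, 34, 55, 89, 144, 233, 377, 610, 341, 305, 0, 305, 305, 610, 269, 233, 502, 89, 591, 34, 625, 13, 638, 5, 643, 2, 645, 1, 0, 1, 1, 2, 3, 5, 8, 13, 21, 34, 55, 89, 144
F(120) mod 646 = 144


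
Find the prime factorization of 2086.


2086 / 2 = 1043
1043 / 7 = 149
149 / 149 = 1
2086 = 2 × 7 × 149


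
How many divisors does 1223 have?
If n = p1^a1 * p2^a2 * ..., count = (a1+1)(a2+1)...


1223 = 1223^1
d(1223) = (1+1) = 2

2 divisors


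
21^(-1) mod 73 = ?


Use the extended Euclidean algorithm on (73, 21); each row r = 73*s + 21*t:
r=73, s=1, t=0
r=21, s=0, t=1
q=3: r=10, s=1, t=-3   [73*(1) + 21*(-3) = 10]
q=2: r=1, s=-2, t=7   [73*(-2) + 21*(7) = 1]
q=10: r=0, s=21, t=-73   [73*(21) + 21*(-73) = 0]
GCD = 1 with t = 7, so 21*(7) ≡ 1 (mod 73)
Inverse = 7 mod 73 = 7
Check: 21 * 7 = 147 ≡ 1 (mod 73)

21^(-1) ≡ 7 (mod 73)


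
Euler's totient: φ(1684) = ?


1684 = 2^2 × 421
Prime factors: 2, 421
φ(1684) = 1684 × (1-1/2) × (1-1/421)
= 1684 × 1/2 × 420/421 = 840

φ(1684) = 840


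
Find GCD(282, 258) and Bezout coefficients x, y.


Tabular extended Euclidean (each row: r = 282*s + 258*t):
r=282, s=1, t=0
r=258, s=0, t=1
q=1: r=24, s=1, t=-1   [282*(1) + 258*(-1) = 24]
q=10: r=18, s=-10, t=11   [282*(-10) + 258*(11) = 18]
q=1: r=6, s=11, t=-12   [282*(11) + 258*(-12) = 6]
q=3: r=0, s=-43, t=47   [282*(-43) + 258*(47) = 0]
GCD = 6; from the row with r=6: x=11, y=-12
Check: 282*(11) + 258*(-12) = 3102 - 3096 = 6

GCD = 6, x = 11, y = -12


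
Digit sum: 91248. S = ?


9 + 1 + 2 + 4 + 8 = 24


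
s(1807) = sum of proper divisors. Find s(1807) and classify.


Proper divisors: 1, 13, 139
Sum = 1 + 13 + 139 = 153
153 < 1807 → deficient

s(1807) = 153 (deficient)


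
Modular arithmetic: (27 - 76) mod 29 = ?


27 - 76 = -49
-49 mod 29 = 9


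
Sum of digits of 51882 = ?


5 + 1 + 8 + 8 + 2 = 24


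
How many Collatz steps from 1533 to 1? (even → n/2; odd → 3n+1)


1533 → 4600 → 2300 → 1150 → 575 → 1726 → 863 → 2590 → 1295 → 3886 → 1943 → 5830 → 2915 → 8746 → 4373 → 13120 → 6560 → 3280 → 1640 → 820 → 410 → 205 → 616 → 308 → 154 → 77 → 232 → 116 → 58 → 29 → 88 → 44 → 22 → 11 → 34 → 17 → 52 → 26 → 13 → 40 → 20 → 10 → 5 → 16 → 8 → 4 → 2 → 1
Total steps = 47

47 steps


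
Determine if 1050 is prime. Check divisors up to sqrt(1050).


1050 / 2 = 525 (exact division)
1050 is NOT prime.

No, 1050 is not prime


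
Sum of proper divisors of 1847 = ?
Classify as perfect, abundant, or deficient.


Proper divisors: 1
Sum = 1 = 1
1 < 1847 → deficient

s(1847) = 1 (deficient)


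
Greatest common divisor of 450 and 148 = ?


450 = 3 * 148 + 6
148 = 24 * 6 + 4
6 = 1 * 4 + 2
4 = 2 * 2 + 0
GCD = 2


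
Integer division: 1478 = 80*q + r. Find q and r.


1478 = 80 * 18 + 38
Check: 1440 + 38 = 1478

q = 18, r = 38


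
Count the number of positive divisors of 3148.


3148 = 2^2 × 787^1
d(3148) = (2+1) × (1+1) = 6

6 divisors


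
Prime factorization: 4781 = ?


4781 / 7 = 683
683 / 683 = 1
4781 = 7 × 683


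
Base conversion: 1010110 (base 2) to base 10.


1010110 (base 2) = 86 (decimal)
86 (decimal) = 86 (base 10)


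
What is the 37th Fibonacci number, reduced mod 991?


F(k) mod 991 for k=1..37:
1, 1, 2, 3, 5, 8, 13, 21, 34, 55, 89, 144, 233, 377, 610, 987, 606, 602, 217, 819, 45, 864, 909, 782, 700, 491, 200, 691, 891, 591, 491, 91, 582, 673, 264, 937, 210
F(37) mod 991 = 210


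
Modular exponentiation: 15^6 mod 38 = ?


15^1 mod 38 = 15
15^2 mod 38 = 35
15^3 mod 38 = 31
15^4 mod 38 = 9
15^5 mod 38 = 21
15^6 mod 38 = 11


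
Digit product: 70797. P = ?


7 × 0 × 7 × 9 × 7 = 0


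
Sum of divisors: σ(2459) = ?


Divisors of 2459: 1, 2459
Sum = 1 + 2459 = 2460

σ(2459) = 2460


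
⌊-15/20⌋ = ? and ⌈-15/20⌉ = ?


-15/20 = -0.7500
floor = -1
ceil = 0

floor = -1, ceil = 0


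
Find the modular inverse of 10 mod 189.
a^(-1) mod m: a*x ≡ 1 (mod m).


Use the extended Euclidean algorithm on (189, 10); each row r = 189*s + 10*t:
r=189, s=1, t=0
r=10, s=0, t=1
q=18: r=9, s=1, t=-18   [189*(1) + 10*(-18) = 9]
q=1: r=1, s=-1, t=19   [189*(-1) + 10*(19) = 1]
q=9: r=0, s=10, t=-189   [189*(10) + 10*(-189) = 0]
GCD = 1 with t = 19, so 10*(19) ≡ 1 (mod 189)
Inverse = 19 mod 189 = 19
Check: 10 * 19 = 190 ≡ 1 (mod 189)

10^(-1) ≡ 19 (mod 189)


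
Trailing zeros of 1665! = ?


floor(1665/5) = 333
floor(1665/25) = 66
floor(1665/125) = 13
floor(1665/625) = 2
Total = 414

414 trailing zeros


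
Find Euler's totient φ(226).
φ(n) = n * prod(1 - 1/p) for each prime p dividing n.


226 = 2 × 113
Prime factors: 2, 113
φ(226) = 226 × (1-1/2) × (1-1/113)
= 226 × 1/2 × 112/113 = 112

φ(226) = 112


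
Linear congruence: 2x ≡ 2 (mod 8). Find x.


GCD(2, 8) = 2 divides 2
Divide: 1x ≡ 1 (mod 4)
x ≡ 1 (mod 4)


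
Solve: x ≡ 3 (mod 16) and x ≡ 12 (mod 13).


M = 16*13 = 208
M1 = M/16 = 13, M2 = M/13 = 16
M1^(-1) mod 16 = 5, M2^(-1) mod 13 = 9
x = 3*13*5 + 12*16*9 = 1923
1923 mod 208 = 51
Check: 51 mod 16 = 3 ✓, 51 mod 13 = 12 ✓

x ≡ 51 (mod 208)


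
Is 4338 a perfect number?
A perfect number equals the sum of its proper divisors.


Proper divisors of 4338: 1, 2, 3, 6, 9, 18, 241, 482, 723, 1446, 2169
Sum = 1 + 2 + 3 + 6 + 9 + 18 + 241 + 482 + 723 + 1446 + 2169 = 5100

No, 4338 is not perfect (5100 ≠ 4338)


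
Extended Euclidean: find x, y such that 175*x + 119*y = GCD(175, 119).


Tabular extended Euclidean (each row: r = 175*s + 119*t):
r=175, s=1, t=0
r=119, s=0, t=1
q=1: r=56, s=1, t=-1   [175*(1) + 119*(-1) = 56]
q=2: r=7, s=-2, t=3   [175*(-2) + 119*(3) = 7]
q=8: r=0, s=17, t=-25   [175*(17) + 119*(-25) = 0]
GCD = 7; from the row with r=7: x=-2, y=3
Check: 175*(-2) + 119*(3) = -350 + 357 = 7

GCD = 7, x = -2, y = 3


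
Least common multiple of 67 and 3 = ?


GCD(67, 3) = 1
LCM = 67*3/1 = 201/1 = 201

LCM = 201


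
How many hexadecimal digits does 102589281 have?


102589281 in base 16 = 61D6361
Number of digits = 7

7 digits (base 16)


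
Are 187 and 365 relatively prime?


Euclidean algorithm:
365 = 1 * 187 + 178
187 = 1 * 178 + 9
178 = 19 * 9 + 7
9 = 1 * 7 + 2
7 = 3 * 2 + 1
2 = 2 * 1 + 0
GCD(187, 365) = 1

Yes, coprime (GCD = 1)


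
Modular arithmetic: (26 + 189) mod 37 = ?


26 + 189 = 215
215 mod 37 = 30


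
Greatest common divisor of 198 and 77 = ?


198 = 2 * 77 + 44
77 = 1 * 44 + 33
44 = 1 * 33 + 11
33 = 3 * 11 + 0
GCD = 11


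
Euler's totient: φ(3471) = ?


3471 = 3 × 13 × 89
Prime factors: 3, 13, 89
φ(3471) = 3471 × (1-1/3) × (1-1/13) × (1-1/89)
= 3471 × 2/3 × 12/13 × 88/89 = 2112

φ(3471) = 2112


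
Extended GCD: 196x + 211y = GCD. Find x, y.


Tabular extended Euclidean (each row: r = 196*s + 211*t):
r=196, s=1, t=0
r=211, s=0, t=1
q=0: r=196, s=1, t=0   [196*(1) + 211*(0) = 196]
q=1: r=15, s=-1, t=1   [196*(-1) + 211*(1) = 15]
q=13: r=1, s=14, t=-13   [196*(14) + 211*(-13) = 1]
q=15: r=0, s=-211, t=196   [196*(-211) + 211*(196) = 0]
GCD = 1; from the row with r=1: x=14, y=-13
Check: 196*(14) + 211*(-13) = 2744 - 2743 = 1

GCD = 1, x = 14, y = -13


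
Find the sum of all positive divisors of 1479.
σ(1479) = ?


Divisors of 1479: 1, 3, 17, 29, 51, 87, 493, 1479
Sum = 1 + 3 + 17 + 29 + 51 + 87 + 493 + 1479 = 2160

σ(1479) = 2160


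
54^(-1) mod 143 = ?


Use the extended Euclidean algorithm on (143, 54); each row r = 143*s + 54*t:
r=143, s=1, t=0
r=54, s=0, t=1
q=2: r=35, s=1, t=-2   [143*(1) + 54*(-2) = 35]
q=1: r=19, s=-1, t=3   [143*(-1) + 54*(3) = 19]
q=1: r=16, s=2, t=-5   [143*(2) + 54*(-5) = 16]
q=1: r=3, s=-3, t=8   [143*(-3) + 54*(8) = 3]
q=5: r=1, s=17, t=-45   [143*(17) + 54*(-45) = 1]
q=3: r=0, s=-54, t=143   [143*(-54) + 54*(143) = 0]
GCD = 1 with t = -45, so 54*(-45) ≡ 1 (mod 143)
Inverse = -45 mod 143 = 98
Check: 54 * 98 = 5292 ≡ 1 (mod 143)

54^(-1) ≡ 98 (mod 143)


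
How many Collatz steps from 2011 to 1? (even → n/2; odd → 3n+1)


2011 → 6034 → 3017 → 9052 → 4526 → 2263 → 6790 → 3395 → 10186 → 5093 → 15280 → 7640 → 3820 → 1910 → 955 → 2866 → 1433 → 4300 → 2150 → 1075 → 3226 → 1613 → 4840 → 2420 → 1210 → 605 → 1816 → 908 → 454 → 227 → 682 → 341 → 1024 → 512 → 256 → 128 → 64 → 32 → 16 → 8 → 4 → 2 → 1
Total steps = 42

42 steps


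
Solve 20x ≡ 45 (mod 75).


GCD(20, 75) = 5 divides 45
Divide: 4x ≡ 9 (mod 15)
x ≡ 6 (mod 15)


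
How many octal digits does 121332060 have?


121332060 in base 8 = 716660534
Number of digits = 9

9 digits (base 8)


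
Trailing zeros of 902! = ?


floor(902/5) = 180
floor(902/25) = 36
floor(902/125) = 7
floor(902/625) = 1
Total = 224

224 trailing zeros


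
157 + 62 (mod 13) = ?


157 + 62 = 219
219 mod 13 = 11


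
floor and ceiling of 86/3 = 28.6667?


86/3 = 28.6667
floor = 28
ceil = 29

floor = 28, ceil = 29


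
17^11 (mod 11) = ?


17^1 mod 11 = 6
17^2 mod 11 = 3
17^3 mod 11 = 7
17^4 mod 11 = 9
17^5 mod 11 = 10
17^6 mod 11 = 5
17^7 mod 11 = 8
17^8 mod 11 = 4
17^9 mod 11 = 2
17^10 mod 11 = 1
17^11 mod 11 = 6


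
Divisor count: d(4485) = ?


4485 = 3^1 × 5^1 × 13^1 × 23^1
d(4485) = (1+1) × (1+1) × (1+1) × (1+1) = 16

16 divisors


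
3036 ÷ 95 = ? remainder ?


3036 = 95 * 31 + 91
Check: 2945 + 91 = 3036

q = 31, r = 91


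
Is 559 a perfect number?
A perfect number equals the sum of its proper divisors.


Proper divisors of 559: 1, 13, 43
Sum = 1 + 13 + 43 = 57

No, 559 is not perfect (57 ≠ 559)


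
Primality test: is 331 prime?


Check divisors up to sqrt(331) = 18.1934
No divisors found.
331 is prime.

Yes, 331 is prime


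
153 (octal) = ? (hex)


153 (base 8) = 107 (decimal)
107 (decimal) = 6B (base 16)


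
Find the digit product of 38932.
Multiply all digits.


3 × 8 × 9 × 3 × 2 = 1296


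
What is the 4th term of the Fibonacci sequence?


Sequence: 1, 1, 2, 3
F(4) = 3


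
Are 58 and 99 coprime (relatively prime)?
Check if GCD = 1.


Euclidean algorithm:
99 = 1 * 58 + 41
58 = 1 * 41 + 17
41 = 2 * 17 + 7
17 = 2 * 7 + 3
7 = 2 * 3 + 1
3 = 3 * 1 + 0
GCD(58, 99) = 1

Yes, coprime (GCD = 1)


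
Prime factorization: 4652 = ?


4652 / 2 = 2326
2326 / 2 = 1163
1163 / 1163 = 1
4652 = 2^2 × 1163


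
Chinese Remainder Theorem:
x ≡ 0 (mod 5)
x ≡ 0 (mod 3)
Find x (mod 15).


M = 5*3 = 15
M1 = M/5 = 3, M2 = M/3 = 5
M1^(-1) mod 5 = 2, M2^(-1) mod 3 = 2
x = 0*3*2 + 0*5*2 = 0
0 mod 15 = 0
Check: 0 mod 5 = 0 ✓, 0 mod 3 = 0 ✓

x ≡ 0 (mod 15)


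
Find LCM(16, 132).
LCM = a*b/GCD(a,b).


GCD(16, 132) = 4
LCM = 16*132/4 = 2112/4 = 528

LCM = 528


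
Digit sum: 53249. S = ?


5 + 3 + 2 + 4 + 9 = 23


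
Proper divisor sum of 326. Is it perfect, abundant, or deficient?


Proper divisors: 1, 2, 163
Sum = 1 + 2 + 163 = 166
166 < 326 → deficient

s(326) = 166 (deficient)


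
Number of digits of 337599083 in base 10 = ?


337599083 has 9 digits in base 10
floor(log10(337599083)) + 1 = floor(8.5284) + 1 = 9

9 digits (base 10)


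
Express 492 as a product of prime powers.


492 / 2 = 246
246 / 2 = 123
123 / 3 = 41
41 / 41 = 1
492 = 2^2 × 3 × 41


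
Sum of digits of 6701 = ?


6 + 7 + 0 + 1 = 14


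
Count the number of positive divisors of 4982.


4982 = 2^1 × 47^1 × 53^1
d(4982) = (1+1) × (1+1) × (1+1) = 8

8 divisors


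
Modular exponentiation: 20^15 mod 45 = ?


20^1 mod 45 = 20
20^2 mod 45 = 40
20^3 mod 45 = 35
20^4 mod 45 = 25
20^5 mod 45 = 5
20^6 mod 45 = 10
20^7 mod 45 = 20
20^8 mod 45 = 40
20^9 mod 45 = 35
20^10 mod 45 = 25
20^11 mod 45 = 5
20^12 mod 45 = 10
20^13 mod 45 = 20
20^14 mod 45 = 40
20^15 mod 45 = 35


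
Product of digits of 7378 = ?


7 × 3 × 7 × 8 = 1176


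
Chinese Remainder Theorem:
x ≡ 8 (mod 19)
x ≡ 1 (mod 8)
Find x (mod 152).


M = 19*8 = 152
M1 = M/19 = 8, M2 = M/8 = 19
M1^(-1) mod 19 = 12, M2^(-1) mod 8 = 3
x = 8*8*12 + 1*19*3 = 825
825 mod 152 = 65
Check: 65 mod 19 = 8 ✓, 65 mod 8 = 1 ✓

x ≡ 65 (mod 152)


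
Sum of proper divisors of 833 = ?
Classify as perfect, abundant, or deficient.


Proper divisors: 1, 7, 17, 49, 119
Sum = 1 + 7 + 17 + 49 + 119 = 193
193 < 833 → deficient

s(833) = 193 (deficient)


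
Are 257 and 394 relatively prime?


Euclidean algorithm:
394 = 1 * 257 + 137
257 = 1 * 137 + 120
137 = 1 * 120 + 17
120 = 7 * 17 + 1
17 = 17 * 1 + 0
GCD(257, 394) = 1

Yes, coprime (GCD = 1)


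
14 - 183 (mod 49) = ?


14 - 183 = -169
-169 mod 49 = 27


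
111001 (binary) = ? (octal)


111001 (base 2) = 57 (decimal)
57 (decimal) = 71 (base 8)


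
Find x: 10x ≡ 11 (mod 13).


GCD(10, 13) = 1, unique solution
a^(-1) mod 13 = 4
x = 4 * 11 mod 13 = 5

x ≡ 5 (mod 13)


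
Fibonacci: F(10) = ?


Sequence: 1, 1, 2, 3, 5, 8, 13, 21, 34, 55
F(10) = 55


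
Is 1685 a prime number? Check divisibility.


1685 / 5 = 337 (exact division)
1685 is NOT prime.

No, 1685 is not prime


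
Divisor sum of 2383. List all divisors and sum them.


Divisors of 2383: 1, 2383
Sum = 1 + 2383 = 2384

σ(2383) = 2384


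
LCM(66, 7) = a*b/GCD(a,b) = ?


GCD(66, 7) = 1
LCM = 66*7/1 = 462/1 = 462

LCM = 462


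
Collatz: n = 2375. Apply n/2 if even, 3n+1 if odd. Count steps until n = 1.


2375 → 7126 → 3563 → 10690 → 5345 → 16036 → 8018 → 4009 → 12028 → 6014 → 3007 → 9022 → 4511 → 13534 → 6767 → 20302 → 10151 → 30454 → 15227 → 45682 → 22841 → 68524 → 34262 → 17131 → 51394 → 25697 → 77092 → 38546 → 19273 → 57820 → 28910 → 14455 → 43366 → 21683 → 65050 → 32525 → 97576 → 48788 → 24394 → 12197 → 36592 → 18296 → 9148 → 4574 → 2287 → 6862 → 3431 → 10294 → 5147 → 15442 → 7721 → 23164 → 11582 → 5791 → 17374 → 8687 → 26062 → 13031 → 39094 → 19547 → 58642 → 29321 → 87964 → 43982 → 21991 → 65974 → 32987 → 98962 → 49481 → 148444 → 74222 → 37111 → 111334 → 55667 → 167002 → 83501 → 250504 → 125252 → 62626 → 31313 → 93940 → 46970 → 23485 → 70456 → 35228 → 17614 → 8807 → 26422 → 13211 → 39634 → 19817 → 59452 → 29726 → 14863 → 44590 → 22295 → 66886 → 33443 → 100330 → 50165 → 150496 → 75248 → 37624 → 18812 → 9406 → 4703 → 14110 → 7055 → 21166 → 10583 → 31750 → 15875 → 47626 → 23813 → 71440 → 35720 → 17860 → 8930 → 4465 → 13396 → 6698 → 3349 → 10048 → 5024 → 2512 → 1256 → 628 → 314 → 157 → 472 → 236 → 118 → 59 → 178 → 89 → 268 → 134 → 67 → 202 → 101 → 304 → 152 → 76 → 38 → 19 → 58 → 29 → 88 → 44 → 22 → 11 → 34 → 17 → 52 → 26 → 13 → 40 → 20 → 10 → 5 → 16 → 8 → 4 → 2 → 1
Total steps = 164

164 steps


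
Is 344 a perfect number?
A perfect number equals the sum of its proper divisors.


Proper divisors of 344: 1, 2, 4, 8, 43, 86, 172
Sum = 1 + 2 + 4 + 8 + 43 + 86 + 172 = 316

No, 344 is not perfect (316 ≠ 344)


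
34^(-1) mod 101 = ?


Use the extended Euclidean algorithm on (101, 34); each row r = 101*s + 34*t:
r=101, s=1, t=0
r=34, s=0, t=1
q=2: r=33, s=1, t=-2   [101*(1) + 34*(-2) = 33]
q=1: r=1, s=-1, t=3   [101*(-1) + 34*(3) = 1]
q=33: r=0, s=34, t=-101   [101*(34) + 34*(-101) = 0]
GCD = 1 with t = 3, so 34*(3) ≡ 1 (mod 101)
Inverse = 3 mod 101 = 3
Check: 34 * 3 = 102 ≡ 1 (mod 101)

34^(-1) ≡ 3 (mod 101)


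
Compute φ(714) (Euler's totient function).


714 = 2 × 3 × 7 × 17
Prime factors: 2, 3, 7, 17
φ(714) = 714 × (1-1/2) × (1-1/3) × (1-1/7) × (1-1/17)
= 714 × 1/2 × 2/3 × 6/7 × 16/17 = 192

φ(714) = 192


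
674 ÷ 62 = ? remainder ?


674 = 62 * 10 + 54
Check: 620 + 54 = 674

q = 10, r = 54


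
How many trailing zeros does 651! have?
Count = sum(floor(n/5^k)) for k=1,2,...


floor(651/5) = 130
floor(651/25) = 26
floor(651/125) = 5
floor(651/625) = 1
Total = 162

162 trailing zeros


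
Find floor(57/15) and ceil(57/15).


57/15 = 3.8000
floor = 3
ceil = 4

floor = 3, ceil = 4


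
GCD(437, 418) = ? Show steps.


437 = 1 * 418 + 19
418 = 22 * 19 + 0
GCD = 19


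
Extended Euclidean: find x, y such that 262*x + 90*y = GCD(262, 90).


Tabular extended Euclidean (each row: r = 262*s + 90*t):
r=262, s=1, t=0
r=90, s=0, t=1
q=2: r=82, s=1, t=-2   [262*(1) + 90*(-2) = 82]
q=1: r=8, s=-1, t=3   [262*(-1) + 90*(3) = 8]
q=10: r=2, s=11, t=-32   [262*(11) + 90*(-32) = 2]
q=4: r=0, s=-45, t=131   [262*(-45) + 90*(131) = 0]
GCD = 2; from the row with r=2: x=11, y=-32
Check: 262*(11) + 90*(-32) = 2882 - 2880 = 2

GCD = 2, x = 11, y = -32


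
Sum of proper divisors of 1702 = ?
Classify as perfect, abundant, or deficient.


Proper divisors: 1, 2, 23, 37, 46, 74, 851
Sum = 1 + 2 + 23 + 37 + 46 + 74 + 851 = 1034
1034 < 1702 → deficient

s(1702) = 1034 (deficient)


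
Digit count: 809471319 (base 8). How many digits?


809471319 in base 8 = 6017706527
Number of digits = 10

10 digits (base 8)


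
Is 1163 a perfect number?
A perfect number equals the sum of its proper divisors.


Proper divisors of 1163: 1
Sum = 1 = 1

No, 1163 is not perfect (1 ≠ 1163)


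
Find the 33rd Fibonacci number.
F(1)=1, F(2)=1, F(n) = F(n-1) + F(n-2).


Sequence: 1, 1, 2, 3, 5, 8, 13, 21, 34, 55, 89, 144, 233, 377, 610, 987, 1597, 2584, 4181, 6765, 10946, 17711, 28657, 46368, 75025, 121393, 196418, 317811, 514229, 832040, 1346269, 2178309, 3524578
F(33) = 3524578


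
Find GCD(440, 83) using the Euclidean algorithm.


440 = 5 * 83 + 25
83 = 3 * 25 + 8
25 = 3 * 8 + 1
8 = 8 * 1 + 0
GCD = 1


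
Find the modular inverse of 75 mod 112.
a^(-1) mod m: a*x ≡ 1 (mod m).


Use the extended Euclidean algorithm on (112, 75); each row r = 112*s + 75*t:
r=112, s=1, t=0
r=75, s=0, t=1
q=1: r=37, s=1, t=-1   [112*(1) + 75*(-1) = 37]
q=2: r=1, s=-2, t=3   [112*(-2) + 75*(3) = 1]
q=37: r=0, s=75, t=-112   [112*(75) + 75*(-112) = 0]
GCD = 1 with t = 3, so 75*(3) ≡ 1 (mod 112)
Inverse = 3 mod 112 = 3
Check: 75 * 3 = 225 ≡ 1 (mod 112)

75^(-1) ≡ 3 (mod 112)


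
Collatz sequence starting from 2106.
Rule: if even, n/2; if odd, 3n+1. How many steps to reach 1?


2106 → 1053 → 3160 → 1580 → 790 → 395 → 1186 → 593 → 1780 → 890 → 445 → 1336 → 668 → 334 → 167 → 502 → 251 → 754 → 377 → 1132 → 566 → 283 → 850 → 425 → 1276 → 638 → 319 → 958 → 479 → 1438 → 719 → 2158 → 1079 → 3238 → 1619 → 4858 → 2429 → 7288 → 3644 → 1822 → 911 → 2734 → 1367 → 4102 → 2051 → 6154 → 3077 → 9232 → 4616 → 2308 → 1154 → 577 → 1732 → 866 → 433 → 1300 → 650 → 325 → 976 → 488 → 244 → 122 → 61 → 184 → 92 → 46 → 23 → 70 → 35 → 106 → 53 → 160 → 80 → 40 → 20 → 10 → 5 → 16 → 8 → 4 → 2 → 1
Total steps = 81

81 steps


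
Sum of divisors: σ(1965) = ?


Divisors of 1965: 1, 3, 5, 15, 131, 393, 655, 1965
Sum = 1 + 3 + 5 + 15 + 131 + 393 + 655 + 1965 = 3168

σ(1965) = 3168


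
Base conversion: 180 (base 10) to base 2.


180 (base 10) = 180 (decimal)
180 (decimal) = 10110100 (base 2)


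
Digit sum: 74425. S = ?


7 + 4 + 4 + 2 + 5 = 22


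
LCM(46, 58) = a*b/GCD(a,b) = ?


GCD(46, 58) = 2
LCM = 46*58/2 = 2668/2 = 1334

LCM = 1334


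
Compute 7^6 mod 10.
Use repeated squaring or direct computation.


7^1 mod 10 = 7
7^2 mod 10 = 9
7^3 mod 10 = 3
7^4 mod 10 = 1
7^5 mod 10 = 7
7^6 mod 10 = 9


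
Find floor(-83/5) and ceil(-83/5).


-83/5 = -16.6000
floor = -17
ceil = -16

floor = -17, ceil = -16


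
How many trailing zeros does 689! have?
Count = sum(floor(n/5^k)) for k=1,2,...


floor(689/5) = 137
floor(689/25) = 27
floor(689/125) = 5
floor(689/625) = 1
Total = 170

170 trailing zeros


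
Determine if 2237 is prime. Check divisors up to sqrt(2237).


Check divisors up to sqrt(2237) = 47.2969
No divisors found.
2237 is prime.

Yes, 2237 is prime


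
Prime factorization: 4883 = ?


4883 / 19 = 257
257 / 257 = 1
4883 = 19 × 257


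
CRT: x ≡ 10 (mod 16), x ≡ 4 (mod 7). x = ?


M = 16*7 = 112
M1 = M/16 = 7, M2 = M/7 = 16
M1^(-1) mod 16 = 7, M2^(-1) mod 7 = 4
x = 10*7*7 + 4*16*4 = 746
746 mod 112 = 74
Check: 74 mod 16 = 10 ✓, 74 mod 7 = 4 ✓

x ≡ 74 (mod 112)


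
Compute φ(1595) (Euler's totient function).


1595 = 5 × 11 × 29
Prime factors: 5, 11, 29
φ(1595) = 1595 × (1-1/5) × (1-1/11) × (1-1/29)
= 1595 × 4/5 × 10/11 × 28/29 = 1120

φ(1595) = 1120


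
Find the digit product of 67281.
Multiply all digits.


6 × 7 × 2 × 8 × 1 = 672


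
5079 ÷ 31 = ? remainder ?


5079 = 31 * 163 + 26
Check: 5053 + 26 = 5079

q = 163, r = 26


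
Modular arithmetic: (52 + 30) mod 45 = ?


52 + 30 = 82
82 mod 45 = 37


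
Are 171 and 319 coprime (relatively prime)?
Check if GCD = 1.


Euclidean algorithm:
319 = 1 * 171 + 148
171 = 1 * 148 + 23
148 = 6 * 23 + 10
23 = 2 * 10 + 3
10 = 3 * 3 + 1
3 = 3 * 1 + 0
GCD(171, 319) = 1

Yes, coprime (GCD = 1)


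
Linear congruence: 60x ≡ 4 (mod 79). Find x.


GCD(60, 79) = 1, unique solution
a^(-1) mod 79 = 54
x = 54 * 4 mod 79 = 58

x ≡ 58 (mod 79)


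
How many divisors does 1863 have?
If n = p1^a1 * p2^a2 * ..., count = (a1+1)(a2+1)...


1863 = 3^4 × 23^1
d(1863) = (4+1) × (1+1) = 10

10 divisors


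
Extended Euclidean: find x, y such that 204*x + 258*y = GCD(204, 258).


Tabular extended Euclidean (each row: r = 204*s + 258*t):
r=204, s=1, t=0
r=258, s=0, t=1
q=0: r=204, s=1, t=0   [204*(1) + 258*(0) = 204]
q=1: r=54, s=-1, t=1   [204*(-1) + 258*(1) = 54]
q=3: r=42, s=4, t=-3   [204*(4) + 258*(-3) = 42]
q=1: r=12, s=-5, t=4   [204*(-5) + 258*(4) = 12]
q=3: r=6, s=19, t=-15   [204*(19) + 258*(-15) = 6]
q=2: r=0, s=-43, t=34   [204*(-43) + 258*(34) = 0]
GCD = 6; from the row with r=6: x=19, y=-15
Check: 204*(19) + 258*(-15) = 3876 - 3870 = 6

GCD = 6, x = 19, y = -15


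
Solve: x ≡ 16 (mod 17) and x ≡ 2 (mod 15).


M = 17*15 = 255
M1 = M/17 = 15, M2 = M/15 = 17
M1^(-1) mod 17 = 8, M2^(-1) mod 15 = 8
x = 16*15*8 + 2*17*8 = 2192
2192 mod 255 = 152
Check: 152 mod 17 = 16 ✓, 152 mod 15 = 2 ✓

x ≡ 152 (mod 255)


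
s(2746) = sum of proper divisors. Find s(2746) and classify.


Proper divisors: 1, 2, 1373
Sum = 1 + 2 + 1373 = 1376
1376 < 2746 → deficient

s(2746) = 1376 (deficient)


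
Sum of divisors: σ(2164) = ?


Divisors of 2164: 1, 2, 4, 541, 1082, 2164
Sum = 1 + 2 + 4 + 541 + 1082 + 2164 = 3794

σ(2164) = 3794


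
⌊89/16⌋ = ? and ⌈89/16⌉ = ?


89/16 = 5.5625
floor = 5
ceil = 6

floor = 5, ceil = 6


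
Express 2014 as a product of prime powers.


2014 / 2 = 1007
1007 / 19 = 53
53 / 53 = 1
2014 = 2 × 19 × 53


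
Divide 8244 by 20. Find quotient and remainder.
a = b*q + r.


8244 = 20 * 412 + 4
Check: 8240 + 4 = 8244

q = 412, r = 4


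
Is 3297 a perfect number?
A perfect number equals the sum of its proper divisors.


Proper divisors of 3297: 1, 3, 7, 21, 157, 471, 1099
Sum = 1 + 3 + 7 + 21 + 157 + 471 + 1099 = 1759

No, 3297 is not perfect (1759 ≠ 3297)


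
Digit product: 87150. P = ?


8 × 7 × 1 × 5 × 0 = 0


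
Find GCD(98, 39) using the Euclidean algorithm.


98 = 2 * 39 + 20
39 = 1 * 20 + 19
20 = 1 * 19 + 1
19 = 19 * 1 + 0
GCD = 1


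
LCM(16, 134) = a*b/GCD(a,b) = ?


GCD(16, 134) = 2
LCM = 16*134/2 = 2144/2 = 1072

LCM = 1072


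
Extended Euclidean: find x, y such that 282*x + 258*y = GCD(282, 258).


Tabular extended Euclidean (each row: r = 282*s + 258*t):
r=282, s=1, t=0
r=258, s=0, t=1
q=1: r=24, s=1, t=-1   [282*(1) + 258*(-1) = 24]
q=10: r=18, s=-10, t=11   [282*(-10) + 258*(11) = 18]
q=1: r=6, s=11, t=-12   [282*(11) + 258*(-12) = 6]
q=3: r=0, s=-43, t=47   [282*(-43) + 258*(47) = 0]
GCD = 6; from the row with r=6: x=11, y=-12
Check: 282*(11) + 258*(-12) = 3102 - 3096 = 6

GCD = 6, x = 11, y = -12
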